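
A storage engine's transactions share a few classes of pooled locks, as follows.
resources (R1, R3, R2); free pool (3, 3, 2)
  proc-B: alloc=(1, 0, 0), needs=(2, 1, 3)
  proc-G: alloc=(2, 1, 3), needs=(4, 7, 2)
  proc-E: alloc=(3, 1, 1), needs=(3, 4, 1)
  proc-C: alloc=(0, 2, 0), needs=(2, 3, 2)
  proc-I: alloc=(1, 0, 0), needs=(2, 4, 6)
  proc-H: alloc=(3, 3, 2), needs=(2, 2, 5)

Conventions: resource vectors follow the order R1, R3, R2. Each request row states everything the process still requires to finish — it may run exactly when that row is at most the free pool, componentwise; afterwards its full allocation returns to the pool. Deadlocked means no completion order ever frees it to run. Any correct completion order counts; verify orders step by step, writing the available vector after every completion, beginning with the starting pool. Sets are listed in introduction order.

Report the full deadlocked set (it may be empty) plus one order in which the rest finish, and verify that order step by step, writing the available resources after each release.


The deadlocked set is proc-G, proc-I and proc-H.
Key observation: after proc-C, proc-E, proc-B the pool peaks at (7, 6, 3), and each blocked process is short somewhere: proc-G on R3; proc-I on R2; proc-H on R2.
The rest can finish in the order proc-C, proc-E, proc-B. Walking it through:
  pool = (3, 3, 2)
  proc-C needs (2, 3, 2) <= (3, 3, 2) -> finishes; pool += (0, 2, 0) = (3, 5, 2)
  proc-E needs (3, 4, 1) <= (3, 5, 2) -> finishes; pool += (3, 1, 1) = (6, 6, 3)
  proc-B needs (2, 1, 3) <= (6, 6, 3) -> finishes; pool += (1, 0, 0) = (7, 6, 3)
None of the blocked processes ever fits:
  proc-G cannot run: need (4, 7, 2) vs free (7, 6, 3) (insufficient R3)
  proc-I cannot run: need (2, 4, 6) vs free (7, 6, 3) (insufficient R2)
  proc-H cannot run: need (2, 2, 5) vs free (7, 6, 3) (insufficient R2)


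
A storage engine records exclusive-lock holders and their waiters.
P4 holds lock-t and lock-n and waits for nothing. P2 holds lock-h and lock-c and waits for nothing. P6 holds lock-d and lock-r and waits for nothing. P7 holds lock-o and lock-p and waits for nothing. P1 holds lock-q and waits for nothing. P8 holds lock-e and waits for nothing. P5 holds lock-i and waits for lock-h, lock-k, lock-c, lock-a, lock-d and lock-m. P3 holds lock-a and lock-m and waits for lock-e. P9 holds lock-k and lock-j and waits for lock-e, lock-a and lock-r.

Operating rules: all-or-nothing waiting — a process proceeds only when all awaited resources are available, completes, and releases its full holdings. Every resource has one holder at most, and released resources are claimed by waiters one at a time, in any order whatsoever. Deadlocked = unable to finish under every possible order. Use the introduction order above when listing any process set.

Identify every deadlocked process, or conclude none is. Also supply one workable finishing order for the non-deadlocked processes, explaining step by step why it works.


No process is deadlocked.
Key observation: every chain of waits terminates; starting from the processes that wait on nothing, all the rest unlock in turn.
A valid finishing order for the others: P1, P8, P6, P3, P2, P9, P4, P5, P7.
Walking it through:
  P1 waits on nothing -> runs at once and releases lock-q
  P8 waits on nothing -> runs at once and releases lock-e
  P6 waits on nothing -> runs at once and releases lock-d and lock-r
  P3 waits on lock-e — all released -> runs and releases lock-a and lock-m
  P2 waits on nothing -> runs at once and releases lock-h and lock-c
  P9 waits on lock-e, lock-a and lock-r — all released -> runs and releases lock-k and lock-j
  P4 waits on nothing -> runs at once and releases lock-t and lock-n
  P5 waits on lock-h, lock-k, lock-c, lock-a, lock-d and lock-m — all released -> runs and releases lock-i
  P7 waits on nothing -> runs at once and releases lock-o and lock-p


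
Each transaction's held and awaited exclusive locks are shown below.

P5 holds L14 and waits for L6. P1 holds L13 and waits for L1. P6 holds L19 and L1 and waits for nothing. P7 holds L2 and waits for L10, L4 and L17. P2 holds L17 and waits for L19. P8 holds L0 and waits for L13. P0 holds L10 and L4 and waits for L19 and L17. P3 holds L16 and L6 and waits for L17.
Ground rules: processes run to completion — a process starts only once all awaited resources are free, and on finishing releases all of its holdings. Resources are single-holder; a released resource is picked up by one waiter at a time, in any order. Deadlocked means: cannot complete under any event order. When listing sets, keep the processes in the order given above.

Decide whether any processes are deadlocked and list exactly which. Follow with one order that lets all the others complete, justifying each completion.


The deadlocked set is empty.
Key observation: there is no circular wait here — follow any chain and it reaches a process that is free to run now.
The rest can finish in the order P6, P2, P0, P7, P3, P1, P5, P8.
Step-by-step check:
  P6: no waits; runs immediately, freeing L19 and L1
  P2: everything it awaited (L19) is free; runs, freeing L17
  P0: everything it awaited (L19 and L17) is free; runs, freeing L10 and L4
  P7: everything it awaited (L10, L4 and L17) is free; runs, freeing L2
  P3: everything it awaited (L17) is free; runs, freeing L16 and L6
  P1: everything it awaited (L1) is free; runs, freeing L13
  P5: everything it awaited (L6) is free; runs, freeing L14
  P8: everything it awaited (L13) is free; runs, freeing L0


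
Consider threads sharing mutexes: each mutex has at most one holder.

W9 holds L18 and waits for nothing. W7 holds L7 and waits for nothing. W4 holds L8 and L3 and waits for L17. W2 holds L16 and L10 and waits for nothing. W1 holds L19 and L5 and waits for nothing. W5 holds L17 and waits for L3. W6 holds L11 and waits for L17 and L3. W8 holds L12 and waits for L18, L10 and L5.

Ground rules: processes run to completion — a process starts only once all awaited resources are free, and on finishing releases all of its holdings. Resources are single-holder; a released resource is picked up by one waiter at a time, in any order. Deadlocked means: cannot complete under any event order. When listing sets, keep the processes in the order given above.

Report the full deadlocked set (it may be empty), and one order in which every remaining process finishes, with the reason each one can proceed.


Deadlocked: W4, W5 and W6.
Key observation: the waits loop around W4 -> W5 -> W4 with no way out; W6 waits into the deadlock from upstream.
A valid finishing order for the others: W7, W1, W2, W9, W8.
Step-by-step check:
  W7: no waits; runs immediately, freeing L7
  W1: no waits; runs immediately, freeing L19 and L5
  W2: no waits; runs immediately, freeing L16 and L10
  W9: no waits; runs immediately, freeing L18
  W8: everything it awaited (L18, L10 and L5) is free; runs, freeing L12


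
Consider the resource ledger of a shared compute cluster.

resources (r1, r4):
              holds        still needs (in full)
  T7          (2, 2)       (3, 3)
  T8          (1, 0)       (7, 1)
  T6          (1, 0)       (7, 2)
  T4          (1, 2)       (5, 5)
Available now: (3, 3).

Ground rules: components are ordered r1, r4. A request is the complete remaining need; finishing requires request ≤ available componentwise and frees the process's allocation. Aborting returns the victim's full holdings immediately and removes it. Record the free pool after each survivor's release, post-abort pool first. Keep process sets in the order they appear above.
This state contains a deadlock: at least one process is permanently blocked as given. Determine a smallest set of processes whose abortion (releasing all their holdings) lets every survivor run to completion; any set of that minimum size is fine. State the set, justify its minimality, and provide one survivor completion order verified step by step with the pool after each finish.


Abort T8.
Key observation: T6 was stuck for good until T8 gave back (1, 0); in the order shown it finishes at step 3.
No smaller set exists: with zero aborts the deadlock remains.
Survivors finish in the order: T7, T4, T6. Walking it through (pool after the aborts first):
  pool = (4, 3)
  T7 needs (3, 3) <= (4, 3) -> finishes; pool += (2, 2) = (6, 5)
  T4 needs (5, 5) <= (6, 5) -> finishes; pool += (1, 2) = (7, 7)
  T6 needs (7, 2) <= (7, 7) -> finishes; pool += (1, 0) = (8, 7)


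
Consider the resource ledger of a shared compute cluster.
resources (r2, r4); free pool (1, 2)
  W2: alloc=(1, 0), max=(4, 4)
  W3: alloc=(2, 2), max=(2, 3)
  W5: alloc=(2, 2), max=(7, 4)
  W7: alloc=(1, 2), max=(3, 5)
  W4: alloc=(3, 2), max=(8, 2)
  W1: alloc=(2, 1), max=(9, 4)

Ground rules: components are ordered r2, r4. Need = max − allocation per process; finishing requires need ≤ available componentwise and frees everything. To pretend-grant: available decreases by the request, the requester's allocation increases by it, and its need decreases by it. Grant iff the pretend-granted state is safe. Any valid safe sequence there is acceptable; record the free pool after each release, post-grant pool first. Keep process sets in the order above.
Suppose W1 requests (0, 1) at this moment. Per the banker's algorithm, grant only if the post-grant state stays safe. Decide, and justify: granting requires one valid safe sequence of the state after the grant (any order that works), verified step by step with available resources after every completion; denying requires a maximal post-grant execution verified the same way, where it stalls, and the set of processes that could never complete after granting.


GRANT: granting preserves safety; a valid post-grant sequence is W3, W7, W2, W4, W5, W1.
Key observation: even at the reduced pool (1, 1), W3 fits immediately, so safety survives the grant.
Step-by-step check of the post-grant state:
  pool = (1, 1)
  W3: need (0, 1) fits (1, 1); releases (2, 2), pool now (3, 3)
  W7: need (2, 3) fits (3, 3); releases (1, 2), pool now (4, 5)
  W2: need (3, 4) fits (4, 5); releases (1, 0), pool now (5, 5)
  W4: need (5, 0) fits (5, 5); releases (3, 2), pool now (8, 7)
  W5: need (5, 2) fits (8, 7); releases (2, 2), pool now (10, 9)
  W1: need (7, 2) fits (10, 9); releases (2, 2), pool now (12, 11)


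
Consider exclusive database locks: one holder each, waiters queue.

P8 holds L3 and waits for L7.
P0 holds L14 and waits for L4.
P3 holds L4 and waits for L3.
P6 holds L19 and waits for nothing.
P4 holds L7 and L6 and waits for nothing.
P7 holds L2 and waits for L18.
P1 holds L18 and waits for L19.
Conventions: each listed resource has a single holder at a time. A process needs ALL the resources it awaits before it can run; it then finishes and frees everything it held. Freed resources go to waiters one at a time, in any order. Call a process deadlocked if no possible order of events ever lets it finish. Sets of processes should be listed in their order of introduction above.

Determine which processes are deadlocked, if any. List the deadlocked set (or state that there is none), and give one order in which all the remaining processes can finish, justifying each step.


The deadlocked set is empty.
Key observation: the wait relation is loop-free; peeling off processes with no waits unwinds the whole state.
A valid finishing order for the others: P6, P4, P8, P3, P1, P7, P0.
Verifying each step:
  P6 waits on nothing -> runs at once and releases L19
  P4 waits on nothing -> runs at once and releases L7 and L6
  P8: everything it awaited (L7) is free; runs, freeing L3
  P3: everything it awaited (L3) is free; runs, freeing L4
  P1: everything it awaited (L19) is free; runs, freeing L18
  P7: everything it awaited (L18) is free; runs, freeing L2
  P0: everything it awaited (L4) is free; runs, freeing L14


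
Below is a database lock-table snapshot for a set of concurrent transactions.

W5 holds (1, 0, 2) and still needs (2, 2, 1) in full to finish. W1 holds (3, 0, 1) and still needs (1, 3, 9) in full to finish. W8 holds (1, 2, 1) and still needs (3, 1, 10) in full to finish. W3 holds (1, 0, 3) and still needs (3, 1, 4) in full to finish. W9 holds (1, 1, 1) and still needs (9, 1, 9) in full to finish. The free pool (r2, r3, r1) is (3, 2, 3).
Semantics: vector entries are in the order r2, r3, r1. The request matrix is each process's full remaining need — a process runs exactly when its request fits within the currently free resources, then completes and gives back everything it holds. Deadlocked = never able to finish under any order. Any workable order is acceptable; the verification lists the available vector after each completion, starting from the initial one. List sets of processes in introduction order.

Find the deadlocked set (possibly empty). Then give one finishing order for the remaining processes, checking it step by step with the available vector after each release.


Deadlocked: W1, W8 and W9.
Key observation: once W5, W3 finish, the pool peaks at (5, 2, 8) — and every remaining process still needs more r1 than that.
One completion order for the rest: W5, W3. Verifying each step:
  pool = (3, 2, 3)
  W5 needs (2, 2, 1) <= (3, 2, 3) -> finishes; pool += (1, 0, 2) = (4, 2, 5)
  W3 needs (3, 1, 4) <= (4, 2, 5) -> finishes; pool += (1, 0, 3) = (5, 2, 8)
None of the blocked processes ever fits:
  W1 still needs (1, 3, 9) but only (5, 2, 8) is free — short on r3 and r1
  W8 still needs (3, 1, 10) but only (5, 2, 8) is free — short on r1
  W9 still needs (9, 1, 9) but only (5, 2, 8) is free — short on r2 and r1


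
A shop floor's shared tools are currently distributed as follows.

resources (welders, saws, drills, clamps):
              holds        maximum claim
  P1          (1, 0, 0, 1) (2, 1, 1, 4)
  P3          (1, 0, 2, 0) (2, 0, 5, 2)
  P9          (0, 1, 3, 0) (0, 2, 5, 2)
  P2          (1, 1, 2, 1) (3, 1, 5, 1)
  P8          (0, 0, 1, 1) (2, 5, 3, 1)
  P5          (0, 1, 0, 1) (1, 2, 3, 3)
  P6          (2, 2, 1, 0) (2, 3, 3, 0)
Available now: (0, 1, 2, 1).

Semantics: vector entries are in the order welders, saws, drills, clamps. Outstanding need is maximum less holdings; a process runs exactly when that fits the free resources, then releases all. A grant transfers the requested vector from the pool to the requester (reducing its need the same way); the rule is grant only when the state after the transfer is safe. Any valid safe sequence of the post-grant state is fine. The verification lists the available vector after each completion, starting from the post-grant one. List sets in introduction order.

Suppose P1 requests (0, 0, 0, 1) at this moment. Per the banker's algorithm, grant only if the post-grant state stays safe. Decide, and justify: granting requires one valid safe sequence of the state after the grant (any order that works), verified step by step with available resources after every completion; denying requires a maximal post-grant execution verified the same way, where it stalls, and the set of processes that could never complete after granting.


DENY. Granting would leave the state unsafe.
Key observation: after P6, P2 the pool peaks at (3, 4, 5, 1), and each blocked process is short somewhere: P1 on clamps; P3 on clamps; P9 on clamps; P8 on saws; P5 on clamps.
After a pretend grant, a maximal execution: P6, P2 — then nothing else fits. Step-by-step check:
  pool = (0, 1, 2, 0)
  P6 needs (0, 1, 2, 0) <= (0, 1, 2, 0) -> finishes; pool += (2, 2, 1, 0) = (2, 3, 3, 0)
  P2 needs (2, 0, 3, 0) <= (2, 3, 3, 0) -> finishes; pool += (1, 1, 2, 1) = (3, 4, 5, 1)
  blocked: P1 wants (1, 1, 1, 2), pool (3, 4, 5, 1) — not enough clamps
  blocked: P3 wants (1, 0, 3, 2), pool (3, 4, 5, 1) — not enough clamps
  blocked: P9 wants (0, 1, 2, 2), pool (3, 4, 5, 1) — not enough clamps
  blocked: P8 wants (2, 5, 2, 0), pool (3, 4, 5, 1) — not enough saws
  blocked: P5 wants (1, 1, 3, 2), pool (3, 4, 5, 1) — not enough clamps
Processes that could never finish after the grant: P1, P3, P9, P8 and P5.


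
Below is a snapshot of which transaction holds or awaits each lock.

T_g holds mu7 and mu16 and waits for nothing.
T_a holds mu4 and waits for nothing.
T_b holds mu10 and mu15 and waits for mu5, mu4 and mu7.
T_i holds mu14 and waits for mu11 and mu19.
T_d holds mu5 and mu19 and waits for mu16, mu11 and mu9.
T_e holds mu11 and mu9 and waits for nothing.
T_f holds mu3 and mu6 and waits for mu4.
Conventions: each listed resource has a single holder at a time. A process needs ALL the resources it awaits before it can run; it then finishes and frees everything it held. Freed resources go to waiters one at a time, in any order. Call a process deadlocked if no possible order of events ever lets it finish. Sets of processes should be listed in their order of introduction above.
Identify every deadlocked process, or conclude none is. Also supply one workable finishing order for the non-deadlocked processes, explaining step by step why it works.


Nothing here is deadlocked.
Key observation: the wait relation is loop-free; peeling off processes with no waits unwinds the whole state.
One completion order for the rest: T_a, T_e, T_g, T_d, T_i, T_b, T_f.
Verifying each step:
  T_a: no waits; runs immediately, freeing mu4
  T_e: no waits; runs immediately, freeing mu11 and mu9
  T_g: no waits; runs immediately, freeing mu7 and mu16
  T_d waits on mu16, mu11 and mu9 — all released -> runs and releases mu5 and mu19
  T_i waits on mu11 and mu19 — all released -> runs and releases mu14
  T_b waits on mu5, mu4 and mu7 — all released -> runs and releases mu10 and mu15
  T_f waits on mu4 — all released -> runs and releases mu3 and mu6


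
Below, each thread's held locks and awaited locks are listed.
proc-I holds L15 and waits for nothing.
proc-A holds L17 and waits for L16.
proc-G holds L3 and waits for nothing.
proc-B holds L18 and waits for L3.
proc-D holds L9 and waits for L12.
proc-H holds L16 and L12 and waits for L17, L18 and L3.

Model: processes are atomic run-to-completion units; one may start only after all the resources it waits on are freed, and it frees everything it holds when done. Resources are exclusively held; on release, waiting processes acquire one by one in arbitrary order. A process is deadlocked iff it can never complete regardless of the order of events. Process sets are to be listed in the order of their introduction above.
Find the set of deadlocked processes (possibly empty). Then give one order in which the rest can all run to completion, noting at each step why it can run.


Deadlocked set: proc-A, proc-D and proc-H.
Key observation: the knot is the closed ring of waits proc-A -> proc-H -> proc-A; proc-D waits into the deadlock from upstream.
The rest can finish in the order proc-I, proc-G, proc-B.
Verifying each step:
  proc-I waits on nothing -> runs at once and releases L15
  proc-G waits on nothing -> runs at once and releases L3
  run proc-B (all its waits — L3 — are resolved); releases L18


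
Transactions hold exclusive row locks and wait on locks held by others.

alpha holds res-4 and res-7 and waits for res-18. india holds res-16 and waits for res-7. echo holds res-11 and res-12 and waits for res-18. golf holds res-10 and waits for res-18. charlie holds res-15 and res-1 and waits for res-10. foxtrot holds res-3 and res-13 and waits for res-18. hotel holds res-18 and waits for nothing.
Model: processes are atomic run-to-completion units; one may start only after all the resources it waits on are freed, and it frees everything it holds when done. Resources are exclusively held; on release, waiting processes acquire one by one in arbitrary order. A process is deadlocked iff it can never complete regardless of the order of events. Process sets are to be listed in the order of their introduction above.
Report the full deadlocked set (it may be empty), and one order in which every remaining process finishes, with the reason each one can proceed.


Nothing here is deadlocked.
Key observation: no waiting chain loops back on itself — every chain ends at a process that waits on nothing, so everyone eventually runs.
The rest can finish in the order hotel, golf, alpha, charlie, india, foxtrot, echo.
Verifying each step:
  hotel waits on nothing -> runs at once and releases res-18
  golf waits on res-18 — all released -> runs and releases res-10
  alpha waits on res-18 — all released -> runs and releases res-4 and res-7
  charlie waits on res-10 — all released -> runs and releases res-15 and res-1
  india waits on res-7 — all released -> runs and releases res-16
  foxtrot waits on res-18 — all released -> runs and releases res-3 and res-13
  echo waits on res-18 — all released -> runs and releases res-11 and res-12


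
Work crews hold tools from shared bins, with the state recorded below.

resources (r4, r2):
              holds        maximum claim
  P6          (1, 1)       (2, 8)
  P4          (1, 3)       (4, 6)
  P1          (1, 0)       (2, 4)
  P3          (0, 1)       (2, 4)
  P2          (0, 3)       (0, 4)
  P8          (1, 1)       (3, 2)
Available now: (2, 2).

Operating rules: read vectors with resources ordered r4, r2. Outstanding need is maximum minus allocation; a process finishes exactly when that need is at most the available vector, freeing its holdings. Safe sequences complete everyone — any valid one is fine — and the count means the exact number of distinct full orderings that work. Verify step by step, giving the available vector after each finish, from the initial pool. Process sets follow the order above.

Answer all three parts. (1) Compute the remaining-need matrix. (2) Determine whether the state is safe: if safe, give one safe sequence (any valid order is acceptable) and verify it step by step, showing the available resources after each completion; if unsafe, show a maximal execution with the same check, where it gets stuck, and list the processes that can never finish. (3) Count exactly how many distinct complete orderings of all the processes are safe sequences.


(1) Need matrix, components ordered r4, r2:
  P6: (1, 7)
  P4: (3, 3)
  P1: (1, 4)
  P3: (2, 3)
  P2: (0, 1)
  P8: (2, 1)
(2) SAFE, for example via the order P8, P2, P1, P4, P3, P6.
Key observation: P8 is the earliest step where a requested resource binds exactly: need (2, 1), pool (2, 2) at its turn.
Check, step by step:
  pool = (2, 2)
  P8: need (2, 1) fits (2, 2); releases (1, 1), pool now (3, 3)
  P2: need (0, 1) fits (3, 3); releases (0, 3), pool now (3, 6)
  P1: need (1, 4) fits (3, 6); releases (1, 0), pool now (4, 6)
  P4: need (3, 3) fits (4, 6); releases (1, 3), pool now (5, 9)
  P3: need (2, 3) fits (5, 9); releases (0, 1), pool now (5, 10)
  P6: need (1, 7) fits (5, 10); releases (1, 1), pool now (6, 11)
(3) Precisely 88 of the possible complete orderings are safe sequences.


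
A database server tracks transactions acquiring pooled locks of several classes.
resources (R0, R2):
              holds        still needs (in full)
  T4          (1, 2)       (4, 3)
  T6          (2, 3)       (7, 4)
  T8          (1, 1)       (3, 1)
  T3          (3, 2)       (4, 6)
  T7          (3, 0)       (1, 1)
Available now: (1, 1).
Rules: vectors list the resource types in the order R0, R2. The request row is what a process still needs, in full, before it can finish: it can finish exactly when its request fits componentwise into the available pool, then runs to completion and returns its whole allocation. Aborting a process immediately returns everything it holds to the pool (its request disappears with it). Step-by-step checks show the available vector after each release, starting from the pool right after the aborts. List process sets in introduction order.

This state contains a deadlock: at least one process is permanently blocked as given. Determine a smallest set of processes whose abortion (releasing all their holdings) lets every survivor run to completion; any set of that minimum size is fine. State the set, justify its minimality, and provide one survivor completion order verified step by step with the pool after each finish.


Minimum abort set: T6.
Key observation: aborting T6 returns (2, 3), and T4 — hopeless before — runs at step 2 with the returned capacity in the pool.
No smaller set exists: with zero aborts the deadlock remains.
One survivor order: T8, T4, T3, T7. Verifying each step (post-abort pool first):
  pool = (3, 4)
  T8: need (3, 1) fits (3, 4); releases (1, 1), pool now (4, 5)
  T4: need (4, 3) fits (4, 5); releases (1, 2), pool now (5, 7)
  T3: need (4, 6) fits (5, 7); releases (3, 2), pool now (8, 9)
  T7: need (1, 1) fits (8, 9); releases (3, 0), pool now (11, 9)


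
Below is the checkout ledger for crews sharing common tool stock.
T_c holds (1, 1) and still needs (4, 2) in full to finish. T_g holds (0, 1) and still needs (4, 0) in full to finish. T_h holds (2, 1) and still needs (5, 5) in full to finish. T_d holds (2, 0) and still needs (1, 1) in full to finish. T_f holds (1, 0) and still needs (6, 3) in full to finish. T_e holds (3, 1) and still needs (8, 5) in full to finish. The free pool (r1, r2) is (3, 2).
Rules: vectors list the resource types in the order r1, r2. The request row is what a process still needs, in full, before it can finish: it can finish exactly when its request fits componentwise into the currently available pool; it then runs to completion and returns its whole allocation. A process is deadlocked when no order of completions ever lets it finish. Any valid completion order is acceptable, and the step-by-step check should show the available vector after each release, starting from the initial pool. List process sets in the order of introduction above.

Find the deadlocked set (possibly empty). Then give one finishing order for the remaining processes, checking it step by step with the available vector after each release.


Deadlocked set: T_h and T_e.
Key observation: r2 is the bottleneck — with T_d, T_c, T_g, T_f done the pool holds (7, 4), short of every remaining need.
A valid finishing order for the others: T_d, T_c, T_g, T_f. Verifying each step:
  pool = (3, 2)
  run T_d (needs (1, 1), free (3, 2)); after release of (2, 0) the pool is (5, 2)
  run T_c (needs (4, 2), free (5, 2)); after release of (1, 1) the pool is (6, 3)
  run T_g (needs (4, 0), free (6, 3)); after release of (0, 1) the pool is (6, 4)
  run T_f (needs (6, 3), free (6, 4)); after release of (1, 0) the pool is (7, 4)
None of the blocked processes ever fits:
  T_h still needs (5, 5) but only (7, 4) is free — short on r2
  T_e still needs (8, 5) but only (7, 4) is free — short on r1 and r2


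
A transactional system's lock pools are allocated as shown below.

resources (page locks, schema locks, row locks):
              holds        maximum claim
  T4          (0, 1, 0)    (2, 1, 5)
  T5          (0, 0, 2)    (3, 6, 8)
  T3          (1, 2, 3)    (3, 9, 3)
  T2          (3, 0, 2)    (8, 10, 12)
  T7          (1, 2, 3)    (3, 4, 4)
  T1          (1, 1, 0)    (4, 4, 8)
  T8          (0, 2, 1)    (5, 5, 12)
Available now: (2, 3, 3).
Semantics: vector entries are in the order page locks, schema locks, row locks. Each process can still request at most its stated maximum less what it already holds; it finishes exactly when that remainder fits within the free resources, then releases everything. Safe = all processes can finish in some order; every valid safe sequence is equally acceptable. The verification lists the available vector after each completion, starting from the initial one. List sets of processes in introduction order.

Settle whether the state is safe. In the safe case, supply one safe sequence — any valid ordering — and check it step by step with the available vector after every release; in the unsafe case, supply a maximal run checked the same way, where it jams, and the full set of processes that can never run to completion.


SAFE. One safe sequence: T7, T4, T5, T1, T3, T8, T2.
Key observation: T7 is the earliest step where a requested resource binds exactly: need (2, 2, 1), pool (2, 3, 3) at its turn.
Check, step by step:
  pool = (2, 3, 3)
  T7: need (2, 2, 1) fits (2, 3, 3); releases (1, 2, 3), pool now (3, 5, 6)
  T4: need (2, 0, 5) fits (3, 5, 6); releases (0, 1, 0), pool now (3, 6, 6)
  T5: need (3, 6, 6) fits (3, 6, 6); releases (0, 0, 2), pool now (3, 6, 8)
  T1: need (3, 3, 8) fits (3, 6, 8); releases (1, 1, 0), pool now (4, 7, 8)
  T3: need (2, 7, 0) fits (4, 7, 8); releases (1, 2, 3), pool now (5, 9, 11)
  T8: need (5, 3, 11) fits (5, 9, 11); releases (0, 2, 1), pool now (5, 11, 12)
  T2: need (5, 10, 10) fits (5, 11, 12); releases (3, 0, 2), pool now (8, 11, 14)


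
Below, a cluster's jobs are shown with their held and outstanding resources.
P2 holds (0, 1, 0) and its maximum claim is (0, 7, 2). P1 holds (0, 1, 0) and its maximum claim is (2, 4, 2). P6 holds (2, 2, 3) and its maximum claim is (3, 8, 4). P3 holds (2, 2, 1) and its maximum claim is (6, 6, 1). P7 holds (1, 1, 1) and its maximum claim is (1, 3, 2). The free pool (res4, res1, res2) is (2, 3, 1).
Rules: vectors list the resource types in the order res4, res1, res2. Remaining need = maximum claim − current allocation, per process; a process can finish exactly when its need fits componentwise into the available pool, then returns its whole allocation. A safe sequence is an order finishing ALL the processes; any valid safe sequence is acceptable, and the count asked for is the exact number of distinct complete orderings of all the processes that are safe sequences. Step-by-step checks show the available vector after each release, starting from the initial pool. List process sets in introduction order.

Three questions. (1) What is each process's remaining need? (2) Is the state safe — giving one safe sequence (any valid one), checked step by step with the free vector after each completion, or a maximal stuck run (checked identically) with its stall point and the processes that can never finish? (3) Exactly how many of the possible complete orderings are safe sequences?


(1) Need matrix, components ordered res4, res1, res2:
  P2: (0, 6, 2)
  P1: (2, 3, 2)
  P6: (1, 6, 1)
  P3: (4, 4, 0)
  P7: (0, 2, 1)
(2) The state is UNSAFE.
Key observation: after P7, P1 the pool peaks at (3, 5, 2), and each blocked process is short somewhere: P2 on res1; P6 on res1; P3 on res4.
A maximal execution: P7, P1 — then nothing else fits. Walking it through:
  pool = (2, 3, 1)
  P7 needs (0, 2, 1) <= (2, 3, 1) -> finishes; pool += (1, 1, 1) = (3, 4, 2)
  P1 needs (2, 3, 2) <= (3, 4, 2) -> finishes; pool += (0, 1, 0) = (3, 5, 2)
  P2 cannot run: need (0, 6, 2) vs free (3, 5, 2) (insufficient res1)
  P6 cannot run: need (1, 6, 1) vs free (3, 5, 2) (insufficient res1)
  P3 cannot run: need (4, 4, 0) vs free (3, 5, 2) (insufficient res4)
Permanently blocked: P2, P6 and P3.
(3) Exactly 0 of the possible complete orderings are safe sequences.


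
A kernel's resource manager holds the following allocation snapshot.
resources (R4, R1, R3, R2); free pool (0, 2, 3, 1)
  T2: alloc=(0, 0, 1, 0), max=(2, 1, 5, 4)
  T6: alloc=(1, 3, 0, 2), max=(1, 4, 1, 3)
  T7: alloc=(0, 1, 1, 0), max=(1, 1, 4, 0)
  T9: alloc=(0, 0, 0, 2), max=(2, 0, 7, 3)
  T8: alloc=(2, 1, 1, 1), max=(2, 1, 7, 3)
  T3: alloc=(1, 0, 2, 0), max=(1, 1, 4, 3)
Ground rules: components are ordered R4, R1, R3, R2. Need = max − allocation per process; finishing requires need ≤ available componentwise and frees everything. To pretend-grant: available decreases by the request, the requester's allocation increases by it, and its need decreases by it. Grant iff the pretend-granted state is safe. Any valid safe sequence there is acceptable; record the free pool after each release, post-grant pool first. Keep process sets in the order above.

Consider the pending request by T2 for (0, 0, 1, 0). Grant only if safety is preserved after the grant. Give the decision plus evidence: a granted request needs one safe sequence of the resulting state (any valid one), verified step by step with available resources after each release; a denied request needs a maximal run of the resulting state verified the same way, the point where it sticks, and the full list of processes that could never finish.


DENY: after the grant no complete ordering would exist.
Key observation: after T6, T3, T7 the pool peaks at (2, 6, 5, 3), and each blocked process is short somewhere: T2 on R2; T9 on R3; T8 on R3.
Pretend the grant happened; the run T6, T3, T7 goes as far as possible. Verifying each step:
  pool = (0, 2, 2, 1)
  run T6 (needs (0, 1, 1, 1), free (0, 2, 2, 1)); after release of (1, 3, 0, 2) the pool is (1, 5, 2, 3)
  run T3 (needs (0, 1, 2, 3), free (1, 5, 2, 3)); after release of (1, 0, 2, 0) the pool is (2, 5, 4, 3)
  run T7 (needs (1, 0, 3, 0), free (2, 5, 4, 3)); after release of (0, 1, 1, 0) the pool is (2, 6, 5, 3)
  blocked: T2 wants (2, 1, 3, 4), pool (2, 6, 5, 3) — not enough R2
  blocked: T9 wants (2, 0, 7, 1), pool (2, 6, 5, 3) — not enough R3
  blocked: T8 wants (0, 0, 6, 2), pool (2, 6, 5, 3) — not enough R3
Processes that could never finish after the grant: T2, T9 and T8.


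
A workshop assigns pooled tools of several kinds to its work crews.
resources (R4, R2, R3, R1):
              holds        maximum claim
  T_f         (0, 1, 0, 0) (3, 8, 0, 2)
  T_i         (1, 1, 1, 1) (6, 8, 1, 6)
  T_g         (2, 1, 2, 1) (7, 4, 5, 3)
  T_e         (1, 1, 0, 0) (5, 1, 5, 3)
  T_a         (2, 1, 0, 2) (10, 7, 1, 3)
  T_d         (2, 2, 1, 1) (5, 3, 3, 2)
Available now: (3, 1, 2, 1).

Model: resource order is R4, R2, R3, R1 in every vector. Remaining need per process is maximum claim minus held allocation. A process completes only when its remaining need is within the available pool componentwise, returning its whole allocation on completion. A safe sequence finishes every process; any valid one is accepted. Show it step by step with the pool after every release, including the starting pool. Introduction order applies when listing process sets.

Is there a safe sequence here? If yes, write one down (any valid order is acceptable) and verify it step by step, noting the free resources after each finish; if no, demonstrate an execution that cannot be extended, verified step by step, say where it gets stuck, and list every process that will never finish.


UNSAFE — no complete ordering exists.
Key observation: R2 is the bottleneck — with T_d, T_g, T_e done the pool holds (8, 5, 5, 3), short of every remaining need.
The run T_d, T_g, T_e cannot be extended any further. Step-by-step check:
  pool = (3, 1, 2, 1)
  T_d: need (3, 1, 2, 1) fits (3, 1, 2, 1); releases (2, 2, 1, 1), pool now (5, 3, 3, 2)
  T_g: need (5, 3, 3, 2) fits (5, 3, 3, 2); releases (2, 1, 2, 1), pool now (7, 4, 5, 3)
  T_e: need (4, 0, 5, 3) fits (7, 4, 5, 3); releases (1, 1, 0, 0), pool now (8, 5, 5, 3)
  T_f cannot run: need (3, 7, 0, 2) vs free (8, 5, 5, 3) (insufficient R2)
  T_i cannot run: need (5, 7, 0, 5) vs free (8, 5, 5, 3) (insufficient R2 and R1)
  T_a cannot run: need (8, 6, 1, 1) vs free (8, 5, 5, 3) (insufficient R2)
Never able to finish: T_f, T_i and T_a.


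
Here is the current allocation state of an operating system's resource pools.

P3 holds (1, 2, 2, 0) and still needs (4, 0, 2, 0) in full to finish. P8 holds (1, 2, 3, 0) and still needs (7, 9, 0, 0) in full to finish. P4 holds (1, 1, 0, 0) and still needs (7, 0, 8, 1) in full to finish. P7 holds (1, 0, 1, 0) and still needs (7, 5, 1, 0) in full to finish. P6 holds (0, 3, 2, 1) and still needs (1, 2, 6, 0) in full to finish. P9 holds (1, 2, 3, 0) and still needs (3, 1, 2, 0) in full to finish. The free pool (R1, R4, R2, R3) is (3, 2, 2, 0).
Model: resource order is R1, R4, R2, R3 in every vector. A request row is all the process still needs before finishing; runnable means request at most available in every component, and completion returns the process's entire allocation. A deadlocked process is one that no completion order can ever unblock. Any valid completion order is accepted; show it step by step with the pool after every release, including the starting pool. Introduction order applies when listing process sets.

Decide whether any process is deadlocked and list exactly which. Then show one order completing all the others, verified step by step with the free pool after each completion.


Deadlocked: P8, P4 and P7.
Key observation: R1 is the bottleneck — with P9, P3, P6 done the pool holds (5, 9, 9, 1), short of every remaining need.
The rest can finish in the order P9, P3, P6. Step-by-step check:
  pool = (3, 2, 2, 0)
  run P9 (needs (3, 1, 2, 0), free (3, 2, 2, 0)); after release of (1, 2, 3, 0) the pool is (4, 4, 5, 0)
  run P3 (needs (4, 0, 2, 0), free (4, 4, 5, 0)); after release of (1, 2, 2, 0) the pool is (5, 6, 7, 0)
  run P6 (needs (1, 2, 6, 0), free (5, 6, 7, 0)); after release of (0, 3, 2, 1) the pool is (5, 9, 9, 1)
The blocked processes can never fit:
  P8 still needs (7, 9, 0, 0) but only (5, 9, 9, 1) is free — short on R1
  P4 still needs (7, 0, 8, 1) but only (5, 9, 9, 1) is free — short on R1
  P7 still needs (7, 5, 1, 0) but only (5, 9, 9, 1) is free — short on R1


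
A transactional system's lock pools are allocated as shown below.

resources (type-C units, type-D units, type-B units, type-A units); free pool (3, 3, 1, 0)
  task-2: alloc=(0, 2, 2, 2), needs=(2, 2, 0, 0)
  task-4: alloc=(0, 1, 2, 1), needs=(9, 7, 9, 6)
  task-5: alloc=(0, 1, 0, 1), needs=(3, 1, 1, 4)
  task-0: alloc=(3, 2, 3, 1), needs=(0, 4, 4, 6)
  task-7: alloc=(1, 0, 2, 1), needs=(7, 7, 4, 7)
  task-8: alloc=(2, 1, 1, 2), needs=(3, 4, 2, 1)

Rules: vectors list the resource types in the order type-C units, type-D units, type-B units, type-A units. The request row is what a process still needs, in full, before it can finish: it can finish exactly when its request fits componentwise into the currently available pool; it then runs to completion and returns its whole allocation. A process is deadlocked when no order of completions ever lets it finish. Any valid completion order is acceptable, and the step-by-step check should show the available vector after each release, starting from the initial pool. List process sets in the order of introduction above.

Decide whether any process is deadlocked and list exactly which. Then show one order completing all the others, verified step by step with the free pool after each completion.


Deadlocked: task-4, task-0 and task-7.
Key observation: even finishing task-2, task-8, task-5 leaves just (5, 7, 4, 5) free — too little type-A units for any of the remaining processes.
The rest can finish in the order task-2, task-8, task-5. Walking it through:
  pool = (3, 3, 1, 0)
  run task-2 (needs (2, 2, 0, 0), free (3, 3, 1, 0)); after release of (0, 2, 2, 2) the pool is (3, 5, 3, 2)
  run task-8 (needs (3, 4, 2, 1), free (3, 5, 3, 2)); after release of (2, 1, 1, 2) the pool is (5, 6, 4, 4)
  run task-5 (needs (3, 1, 1, 4), free (5, 6, 4, 4)); after release of (0, 1, 0, 1) the pool is (5, 7, 4, 5)
The stuck group stays short no matter what:
  task-4 still needs (9, 7, 9, 6) but only (5, 7, 4, 5) is free — short on type-C units, type-B units and type-A units
  task-0 still needs (0, 4, 4, 6) but only (5, 7, 4, 5) is free — short on type-A units
  task-7 still needs (7, 7, 4, 7) but only (5, 7, 4, 5) is free — short on type-C units and type-A units


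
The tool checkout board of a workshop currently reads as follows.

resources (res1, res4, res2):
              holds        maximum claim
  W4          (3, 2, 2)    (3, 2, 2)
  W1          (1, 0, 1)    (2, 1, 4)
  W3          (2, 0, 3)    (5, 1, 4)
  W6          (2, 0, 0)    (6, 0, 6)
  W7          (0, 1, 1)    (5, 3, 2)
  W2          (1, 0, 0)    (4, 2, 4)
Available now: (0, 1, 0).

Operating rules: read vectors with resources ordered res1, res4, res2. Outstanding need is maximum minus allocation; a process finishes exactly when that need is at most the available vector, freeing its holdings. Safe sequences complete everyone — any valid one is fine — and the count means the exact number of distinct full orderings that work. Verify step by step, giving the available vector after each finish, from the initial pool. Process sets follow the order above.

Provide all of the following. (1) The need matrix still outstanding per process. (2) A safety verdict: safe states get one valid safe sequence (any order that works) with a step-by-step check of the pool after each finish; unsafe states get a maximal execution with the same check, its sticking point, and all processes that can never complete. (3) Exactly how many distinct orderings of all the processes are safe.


(1) Need matrix, components ordered res1, res4, res2:
  W4: (0, 0, 0)
  W1: (1, 1, 3)
  W3: (3, 1, 1)
  W6: (4, 0, 6)
  W7: (5, 2, 1)
  W2: (3, 2, 4)
(2) SAFE, for example via the order W4, W3, W2, W1, W7, W6.
Key observation: reading the order forward, W3 is the first process whose need (3, 1, 1) meets the free pool (3, 3, 2) exactly on a resource it requests.
Check, step by step:
  pool = (0, 1, 0)
  W4: need (0, 0, 0) fits (0, 1, 0); releases (3, 2, 2), pool now (3, 3, 2)
  W3: need (3, 1, 1) fits (3, 3, 2); releases (2, 0, 3), pool now (5, 3, 5)
  W2: need (3, 2, 4) fits (5, 3, 5); releases (1, 0, 0), pool now (6, 3, 5)
  W1: need (1, 1, 3) fits (6, 3, 5); releases (1, 0, 1), pool now (7, 3, 6)
  W7: need (5, 2, 1) fits (7, 3, 6); releases (0, 1, 1), pool now (7, 4, 7)
  W6: need (4, 0, 6) fits (7, 4, 7); releases (2, 0, 0), pool now (9, 4, 7)
(3) The exact count: 16 of the possible complete orderings are safe sequences.
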